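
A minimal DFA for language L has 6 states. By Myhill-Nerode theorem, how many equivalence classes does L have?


Myhill-Nerode theorem:
Number of equivalence classes = number of states in minimal DFA
Minimal DFA states = 6
Therefore equivalence classes = 6

6


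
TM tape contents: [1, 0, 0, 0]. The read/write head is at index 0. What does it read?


Tape: [1, 0, 0, 0]
Positions: 0 1 2 3
Values:    1 0 0 0
Head at position 0
tape[0] = 1

1


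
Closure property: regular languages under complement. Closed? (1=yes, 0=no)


Regular languages are closed under:
- Union (DFA product construction)
- Intersection (DFA product construction)
- Complement (swap accept/reject states)
- Concatenation (NFA construction)
- Kleene star (NFA construction)
complement is in this list
Therefore: closed

1


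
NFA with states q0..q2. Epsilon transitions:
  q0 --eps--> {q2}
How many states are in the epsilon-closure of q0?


Starting from q0
Initialize closure = {q0}
Follow epsilon from q0 -> add q2
Final closure: {q0, q2}
Size = 2

2


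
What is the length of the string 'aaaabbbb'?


String: 'aaaabbbb'
Counting characters:
  'a' appears 4 time(s)
  'b' appears 4 time(s)
Total length = 4 + 4 = 8

8


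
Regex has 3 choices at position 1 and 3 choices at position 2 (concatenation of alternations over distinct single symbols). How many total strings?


First group: 3 alternatives
Second group: 3 alternatives
Concatenation: each choice from group 1 pairs with each from group 2
Total = 3 x 3 = 9

9


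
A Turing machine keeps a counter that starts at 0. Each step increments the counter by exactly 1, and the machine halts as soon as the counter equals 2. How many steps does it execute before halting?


Counter starts at 0. Counting sequence:
  Step 1: counter = 1
  Step 2: counter = 2
Counter reached 2 -> halt
Total steps = 2

2


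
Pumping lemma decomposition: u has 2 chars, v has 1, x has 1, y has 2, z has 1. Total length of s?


|s| = |u| + |v| + |x| + |y| + |z|
= 2 + 1 + 1 + 2 + 1
= 3 + 1 + 3
= 4 + 3
= 7

7


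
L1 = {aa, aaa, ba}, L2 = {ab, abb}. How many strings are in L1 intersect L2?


L1 = {aa, aaa, ba}
L2 = {ab, abb}
Checking each string in L1 against L2:
  'aa': in L2? No
  'aaa': in L2? No
  'ba': in L2? No
Intersection = {}
|L1 ∩ L2| = 0

0


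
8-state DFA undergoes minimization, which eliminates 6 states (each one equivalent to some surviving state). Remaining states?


Original DFA: 8 states
Redundant states removed: 6
Minimized states = original - removed
= 8 - 6
= 2

2


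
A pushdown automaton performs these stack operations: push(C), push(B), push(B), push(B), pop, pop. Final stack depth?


Tracing stack operations:
  push(C) -> stack = [C], depth=1
  push(B) -> stack = [C,B], depth=2
  push(B) -> stack = [C,B,B], depth=3
  push(B) -> stack = [C,B,B,B], depth=4
  pop -> removed B, stack = [C,B,B], depth=3
  pop -> removed B, stack = [C,B], depth=2
Final depth = 2

2


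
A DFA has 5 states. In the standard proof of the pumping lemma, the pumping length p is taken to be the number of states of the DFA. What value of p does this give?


Pumping lemma for regular languages (standard proof):
Take p = |Q|, the number of DFA states.
Any string of length >= |Q| passes through |Q|+1 states while reading its first |Q| symbols,
so by pigeonhole some state repeats, giving the loop that can be pumped.
Here |Q| = 5
Therefore the proof uses p = 5

5


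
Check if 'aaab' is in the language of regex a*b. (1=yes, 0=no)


Pattern: a*b
String: 'aaab'
Pattern requires: zero or more 'a's followed by exactly one 'b'
Found 3 leading 'a's
Remaining: 'b'
Remaining is exactly 'b' -> match
Result: 1

1


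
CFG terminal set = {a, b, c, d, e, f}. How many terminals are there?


Terminal symbols: a, b, c, d, e, f
Counting each: a (#1), b (#2), c (#3), d (#4), e (#5), f (#6)
Total = 6

6


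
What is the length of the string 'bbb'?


String: 'bbb'
Counting characters:
  'b' appears 3 time(s)
Total length = 0 + 3 = 3

3


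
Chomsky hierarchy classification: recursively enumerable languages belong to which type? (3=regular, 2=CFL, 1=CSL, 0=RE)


Chomsky hierarchy levels:
  Type 3: Regular (DFA/NFA/regex)
  Type 2: Context-free (PDA)
  Type 1: Context-sensitive
  Type 0: Recursively enumerable (TM)
'recursively enumerable' corresponds to Type 0

0


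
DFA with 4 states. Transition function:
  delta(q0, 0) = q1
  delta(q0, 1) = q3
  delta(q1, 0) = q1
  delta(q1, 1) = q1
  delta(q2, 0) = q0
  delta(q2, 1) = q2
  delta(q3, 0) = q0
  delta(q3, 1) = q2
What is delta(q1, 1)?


Looking up transition function:
delta(q1, 1) in the table
Row: q1, Column: 1
Result: q1

q1


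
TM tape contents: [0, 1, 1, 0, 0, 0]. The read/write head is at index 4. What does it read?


Tape: [0, 1, 1, 0, 0, 0]
Positions: 0 1 2 3 4 5
Values:    0 1 1 0 0 0
Head at position 4
tape[4] = 0

0


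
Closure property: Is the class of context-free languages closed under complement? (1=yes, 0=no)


CFL closure properties:
  Closed under: union, concatenation, Kleene star
  NOT closed under: intersection, complement
Operation 'complement' is in not-closed list -> No (not closed)

0


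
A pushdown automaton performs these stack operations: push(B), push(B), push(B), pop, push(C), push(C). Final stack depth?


Tracing stack operations:
  push(B) -> stack = [B], depth=1
  push(B) -> stack = [B,B], depth=2
  push(B) -> stack = [B,B,B], depth=3
  pop -> removed B, stack = [B,B], depth=2
  push(C) -> stack = [B,B,C], depth=3
  push(C) -> stack = [B,B,C,C], depth=4
Final depth = 4

4


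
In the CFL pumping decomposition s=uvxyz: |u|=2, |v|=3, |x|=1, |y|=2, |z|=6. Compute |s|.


|s| = |u| + |v| + |x| + |y| + |z|
= 2 + 3 + 1 + 2 + 6
= 5 + 1 + 8
= 6 + 8
= 14

14


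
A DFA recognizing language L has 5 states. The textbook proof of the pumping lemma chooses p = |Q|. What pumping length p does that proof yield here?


Pumping lemma for regular languages (standard proof):
Take p = |Q|, the number of DFA states.
Any string of length >= |Q| passes through |Q|+1 states while reading its first |Q| symbols,
so by pigeonhole some state repeats, giving the loop that can be pumped.
Here |Q| = 5
Therefore the proof uses p = 5

5


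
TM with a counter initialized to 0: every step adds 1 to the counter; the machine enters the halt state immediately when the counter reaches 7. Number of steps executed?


Counter starts at 0. Counting sequence:
  Step 1: counter = 1
  Step 2: counter = 2
  Step 3: counter = 3
  Step 4: counter = 4
  Step 5: counter = 5
  Step 6: counter = 6
  Step 7: counter = 7
Counter reached 7 -> halt
Total steps = 7

7


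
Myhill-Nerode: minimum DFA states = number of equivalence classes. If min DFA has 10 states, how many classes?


Myhill-Nerode theorem:
Number of equivalence classes = number of states in minimal DFA
Minimal DFA states = 10
Therefore equivalence classes = 10

10


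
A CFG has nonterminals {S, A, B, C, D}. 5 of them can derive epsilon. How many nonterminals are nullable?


Nonterminals: {S, A, B, C, D}
A nonterminal is nullable if it can derive epsilon
Counting nullable nonterminals: 5
Total nullable = 5

5


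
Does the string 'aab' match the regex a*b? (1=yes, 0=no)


Pattern: a*b
String: 'aab'
Pattern requires: zero or more 'a's followed by exactly one 'b'
Found 2 leading 'a's
Remaining: 'b'
Remaining is exactly 'b' -> match
Result: 1

1


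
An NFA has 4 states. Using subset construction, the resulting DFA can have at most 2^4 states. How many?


NFA has 4 states
Subset construction: each DFA state = subset of NFA states
Maximum subsets = 2^4
2^4 = 16

16


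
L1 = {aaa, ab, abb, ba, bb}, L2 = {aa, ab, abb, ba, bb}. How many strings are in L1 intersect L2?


L1 = {aaa, ab, abb, ba, bb}
L2 = {aa, ab, abb, ba, bb}
Checking each string in L1 against L2:
  'aaa': in L2? No
  'ab': in L2? Yes
  'abb': in L2? Yes
  'ba': in L2? Yes
  'bb': in L2? Yes
Intersection = {ab, abb, ba, bb}
|L1 ∩ L2| = 4

4


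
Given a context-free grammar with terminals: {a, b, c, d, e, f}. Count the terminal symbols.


Terminal symbols: a, b, c, d, e, f
Counting each: a (#1), b (#2), c (#3), d (#4), e (#5), f (#6)
Total = 6

6


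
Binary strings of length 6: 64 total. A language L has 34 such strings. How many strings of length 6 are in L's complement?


Alphabet: {0,1}
String length: 6
Total strings of length 6 = 2^6 = 64
Strings in L = 34
Complement = total - |L|
= 64 - 34
= 30

30


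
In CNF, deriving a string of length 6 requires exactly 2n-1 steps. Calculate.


Chomsky Normal Form derivation:
String length n = 6
Each step either:
  - Splits a nonterminal into two (n-1 such steps)
  - Converts a nonterminal to terminal (n such steps)
Total = (n-1) + n = 2n - 1
= 2(6) - 1
= 12 - 1
= 11

11


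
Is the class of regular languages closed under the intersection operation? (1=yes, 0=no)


Regular languages are closed under:
- Union (DFA product construction)
- Intersection (DFA product construction)
- Complement (swap accept/reject states)
- Concatenation (NFA construction)
- Kleene star (NFA construction)
intersection is in this list
Therefore: closed

1


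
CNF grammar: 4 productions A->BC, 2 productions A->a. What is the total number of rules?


CNF allows two rule forms:
  A -> BC (binary): 4 rules
  A -> a (terminal): 2 rules
Total = 4 + 2 = 6

6


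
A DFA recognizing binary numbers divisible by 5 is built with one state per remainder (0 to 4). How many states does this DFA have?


Divisibility by 5 is tracked via the remainder mod 5: 0, 1, ..., 4
The construction assigns one state to each remainder
Number of remainders = 5

5


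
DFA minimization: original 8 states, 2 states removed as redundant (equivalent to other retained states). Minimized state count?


Original DFA: 8 states
Redundant states removed: 2
Minimized states = original - removed
= 8 - 2
= 6

6


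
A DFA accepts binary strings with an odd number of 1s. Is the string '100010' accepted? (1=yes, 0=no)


DFA has 2 states: q_even (start, accept=no) and q_odd
Processing string '100010' character by character:
  Position 0: read '1', 1-count=1 -> q_odd
  Position 1: read '0', 1-count=1 -> q_odd (no change)
  Position 2: read '0', 1-count=1 -> q_odd (no change)
  Position 3: read '0', 1-count=1 -> q_odd (no change)
  Position 4: read '1', 1-count=2 -> q_even
  Position 5: read '0', 1-count=2 -> q_even (no change)
Final state: q_even, total 1s = 2 (even); the DFA requires an odd count -> reject

0


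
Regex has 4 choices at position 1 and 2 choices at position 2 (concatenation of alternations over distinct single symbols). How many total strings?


First group: 4 alternatives
Second group: 2 alternatives
Concatenation: each choice from group 1 pairs with each from group 2
Total = 4 x 2 = 8

8


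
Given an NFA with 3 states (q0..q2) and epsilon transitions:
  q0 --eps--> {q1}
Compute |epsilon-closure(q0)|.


Starting from q0
Initialize closure = {q0}
Follow epsilon from q0 -> add q1
Final closure: {q0, q1}
Size = 2

2


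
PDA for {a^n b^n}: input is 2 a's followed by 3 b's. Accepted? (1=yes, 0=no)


Language requires equal numbers of a's and b's
PDA pushes for each 'a', pops for each 'b'
Number of a's = 2
Number of b's = 3
2 != 3 -> Reject

0


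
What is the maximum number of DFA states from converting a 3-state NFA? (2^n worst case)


NFA has 3 states
Subset construction: each DFA state = subset of NFA states
Maximum subsets = 2^3
2^3 = 8

8


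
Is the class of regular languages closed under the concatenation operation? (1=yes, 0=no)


Regular languages are closed under:
- Union (DFA product construction)
- Intersection (DFA product construction)
- Complement (swap accept/reject states)
- Concatenation (NFA construction)
- Kleene star (NFA construction)
concatenation is in this list
Therefore: closed

1


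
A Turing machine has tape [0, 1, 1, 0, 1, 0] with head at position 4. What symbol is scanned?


Tape: [0, 1, 1, 0, 1, 0]
Positions: 0 1 2 3 4 5
Values:    0 1 1 0 1 0
Head at position 4
tape[4] = 1

1


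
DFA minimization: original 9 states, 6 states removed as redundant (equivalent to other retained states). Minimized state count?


Original DFA: 9 states
Redundant states removed: 6
Minimized states = original - removed
= 9 - 6
= 3

3


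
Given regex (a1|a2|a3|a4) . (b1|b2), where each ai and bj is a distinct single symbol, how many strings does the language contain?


First group: 4 alternatives
Second group: 2 alternatives
Concatenation: each choice from group 1 pairs with each from group 2
Total = 4 x 2 = 8

8


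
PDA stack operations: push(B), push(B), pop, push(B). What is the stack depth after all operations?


Tracing stack operations:
  push(B) -> stack = [B], depth=1
  push(B) -> stack = [B,B], depth=2
  pop -> removed B, stack = [B], depth=1
  push(B) -> stack = [B,B], depth=2
Final depth = 2

2


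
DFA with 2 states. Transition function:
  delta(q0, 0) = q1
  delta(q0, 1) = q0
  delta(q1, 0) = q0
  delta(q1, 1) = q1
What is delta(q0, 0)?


Looking up transition function:
delta(q0, 0) in the table
Row: q0, Column: 0
Result: q1

q1


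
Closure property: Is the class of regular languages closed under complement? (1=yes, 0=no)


Regular languages are closed under all standard operations:
- Union: Yes (product construction)
- Intersection: Yes (product construction)
- Complement: Yes (swap accept/reject)
- Concatenation: Yes (NFA construction)
Operation: complement -> Closed

1


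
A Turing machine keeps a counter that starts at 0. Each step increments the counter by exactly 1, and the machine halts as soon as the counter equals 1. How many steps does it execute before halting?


Counter starts at 0. Counting sequence:
  Step 1: counter = 1
Counter reached 1 -> halt
Total steps = 1

1


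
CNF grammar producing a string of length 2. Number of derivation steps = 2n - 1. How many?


Chomsky Normal Form derivation:
String length n = 2
Each step either:
  - Splits a nonterminal into two (n-1 such steps)
  - Converts a nonterminal to terminal (n such steps)
Total = (n-1) + n = 2n - 1
= 2(2) - 1
= 4 - 1
= 3

3


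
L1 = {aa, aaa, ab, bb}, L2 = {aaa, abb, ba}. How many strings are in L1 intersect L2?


L1 = {aa, aaa, ab, bb}
L2 = {aaa, abb, ba}
Checking each string in L1 against L2:
  'aa': in L2? No
  'aaa': in L2? Yes
  'ab': in L2? No
  'bb': in L2? No
Intersection = {aaa}
|L1 ∩ L2| = 1

1


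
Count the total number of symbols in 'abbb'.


String: 'abbb'
Counting characters:
  'a' appears 1 time(s)
  'b' appears 3 time(s)
Total length = 1 + 3 = 4

4


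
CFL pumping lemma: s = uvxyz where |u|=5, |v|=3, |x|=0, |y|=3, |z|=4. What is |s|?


|s| = |u| + |v| + |x| + |y| + |z|
= 5 + 3 + 0 + 3 + 4
= 8 + 0 + 7
= 8 + 7
= 15

15


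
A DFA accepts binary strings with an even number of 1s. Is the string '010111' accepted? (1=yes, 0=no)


DFA has 2 states: q_even (start, accept=yes) and q_odd
Processing string '010111' character by character:
  Position 0: read '0', 1-count=0 -> q_even (no change)
  Position 1: read '1', 1-count=1 -> q_odd
  Position 2: read '0', 1-count=1 -> q_odd (no change)
  Position 3: read '1', 1-count=2 -> q_even
  Position 4: read '1', 1-count=3 -> q_odd
  Position 5: read '1', 1-count=4 -> q_even
Final state: q_even, total 1s = 4 (even); the DFA requires an even count -> accept

1


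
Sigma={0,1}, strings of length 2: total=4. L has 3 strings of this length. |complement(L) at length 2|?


Alphabet: {0,1}
String length: 2
Total strings of length 2 = 2^2 = 4
Strings in L = 3
Complement = total - |L|
= 4 - 3
= 1

1


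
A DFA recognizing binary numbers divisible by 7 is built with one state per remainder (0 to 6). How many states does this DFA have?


Divisibility by 7 is tracked via the remainder mod 7: 0, 1, ..., 6
The construction assigns one state to each remainder
Number of remainders = 7

7


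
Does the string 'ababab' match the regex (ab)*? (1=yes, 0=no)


Pattern: (ab)*
String: 'ababab'
Pattern requires: zero or more repetitions of 'ab'
Pairs: ['ab', 'ab', 'ab']
All pairs are 'ab'? Yes
Result: 1

1


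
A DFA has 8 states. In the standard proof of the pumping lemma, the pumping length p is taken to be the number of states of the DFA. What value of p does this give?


Pumping lemma for regular languages (standard proof):
Take p = |Q|, the number of DFA states.
Any string of length >= |Q| passes through |Q|+1 states while reading its first |Q| symbols,
so by pigeonhole some state repeats, giving the loop that can be pumped.
Here |Q| = 8
Therefore the proof uses p = 8

8


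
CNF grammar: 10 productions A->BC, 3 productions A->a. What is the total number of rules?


CNF allows two rule forms:
  A -> BC (binary): 10 rules
  A -> a (terminal): 3 rules
Total = 10 + 3 = 13

13


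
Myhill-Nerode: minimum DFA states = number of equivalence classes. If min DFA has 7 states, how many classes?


Myhill-Nerode theorem:
Number of equivalence classes = number of states in minimal DFA
Minimal DFA states = 7
Therefore equivalence classes = 7

7


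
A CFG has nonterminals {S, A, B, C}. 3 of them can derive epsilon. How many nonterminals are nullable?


Nonterminals: {S, A, B, C}
A nonterminal is nullable if it can derive epsilon
Counting nullable nonterminals: 3
Total nullable = 3

3


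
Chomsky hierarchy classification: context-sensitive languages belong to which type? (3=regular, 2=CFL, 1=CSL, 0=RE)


Chomsky hierarchy levels:
  Type 3: Regular (DFA/NFA/regex)
  Type 2: Context-free (PDA)
  Type 1: Context-sensitive
  Type 0: Recursively enumerable (TM)
'context-sensitive' corresponds to Type 1

1


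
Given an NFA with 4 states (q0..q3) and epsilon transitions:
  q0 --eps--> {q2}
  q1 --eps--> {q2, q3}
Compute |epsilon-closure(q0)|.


Starting from q0
Initialize closure = {q0}
Follow epsilon from q0 -> add q2
Final closure: {q0, q2}
Size = 2

2


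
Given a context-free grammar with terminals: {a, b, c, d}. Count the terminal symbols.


Terminal symbols: a, b, c, d
Counting each: a (#1), b (#2), c (#3), d (#4)
Total = 4

4


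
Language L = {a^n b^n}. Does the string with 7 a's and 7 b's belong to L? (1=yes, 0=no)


Language requires equal numbers of a's and b's
PDA pushes for each 'a', pops for each 'b'
Number of a's = 7
Number of b's = 7
7 == 7 -> Accept

1


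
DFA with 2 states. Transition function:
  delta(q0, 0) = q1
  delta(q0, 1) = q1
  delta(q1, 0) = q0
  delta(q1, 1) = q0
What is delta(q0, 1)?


Looking up transition function:
delta(q0, 1) in the table
Row: q0, Column: 1
Result: q1

q1


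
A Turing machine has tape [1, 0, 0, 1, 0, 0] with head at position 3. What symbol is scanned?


Tape: [1, 0, 0, 1, 0, 0]
Positions: 0 1 2 3 4 5
Values:    1 0 0 1 0 0
Head at position 3
tape[3] = 1

1


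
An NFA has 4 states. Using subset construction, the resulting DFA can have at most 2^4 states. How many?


NFA has 4 states
Subset construction: each DFA state = subset of NFA states
Maximum subsets = 2^4
2^4 = 16

16


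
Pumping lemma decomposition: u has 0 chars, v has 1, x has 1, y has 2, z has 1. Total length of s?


|s| = |u| + |v| + |x| + |y| + |z|
= 0 + 1 + 1 + 2 + 1
= 1 + 1 + 3
= 2 + 3
= 5

5


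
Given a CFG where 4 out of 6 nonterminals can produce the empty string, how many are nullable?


Nonterminals: {S, A, B, C, D, E}
A nonterminal is nullable if it can derive epsilon
Counting nullable nonterminals: 4
Total nullable = 4

4


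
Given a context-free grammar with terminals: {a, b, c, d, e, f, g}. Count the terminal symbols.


Terminal symbols: a, b, c, d, e, f, g
Counting each: a (#1), b (#2), c (#3), d (#4), e (#5), f (#6), g (#7)
Total = 7

7


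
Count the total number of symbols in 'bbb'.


String: 'bbb'
Counting characters:
  'b' appears 3 time(s)
Total length = 0 + 3 = 3

3


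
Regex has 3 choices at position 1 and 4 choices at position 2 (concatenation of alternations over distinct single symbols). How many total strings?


First group: 3 alternatives
Second group: 4 alternatives
Concatenation: each choice from group 1 pairs with each from group 2
Total = 3 x 4 = 12

12


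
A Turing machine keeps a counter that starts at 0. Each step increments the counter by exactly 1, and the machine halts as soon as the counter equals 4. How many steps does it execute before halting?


Counter starts at 0. Counting sequence:
  Step 1: counter = 1
  Step 2: counter = 2
  Step 3: counter = 3
  Step 4: counter = 4
Counter reached 4 -> halt
Total steps = 4

4


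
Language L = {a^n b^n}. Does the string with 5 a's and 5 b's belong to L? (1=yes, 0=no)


Language requires equal numbers of a's and b's
PDA pushes for each 'a', pops for each 'b'
Number of a's = 5
Number of b's = 5
5 == 5 -> Accept

1


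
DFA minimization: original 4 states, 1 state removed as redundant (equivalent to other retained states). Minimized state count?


Original DFA: 4 states
Redundant states removed: 1
Minimized states = original - removed
= 4 - 1
= 3

3


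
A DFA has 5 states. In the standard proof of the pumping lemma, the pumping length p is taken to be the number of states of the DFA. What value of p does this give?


Pumping lemma for regular languages (standard proof):
Take p = |Q|, the number of DFA states.
Any string of length >= |Q| passes through |Q|+1 states while reading its first |Q| symbols,
so by pigeonhole some state repeats, giving the loop that can be pumped.
Here |Q| = 5
Therefore the proof uses p = 5

5


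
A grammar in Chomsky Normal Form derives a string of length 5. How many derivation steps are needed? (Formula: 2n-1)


Chomsky Normal Form derivation:
String length n = 5
Each step either:
  - Splits a nonterminal into two (n-1 such steps)
  - Converts a nonterminal to terminal (n such steps)
Total = (n-1) + n = 2n - 1
= 2(5) - 1
= 10 - 1
= 9

9


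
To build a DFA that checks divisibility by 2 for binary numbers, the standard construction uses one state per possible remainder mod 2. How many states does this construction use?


Divisibility by 2 is tracked via the remainder mod 2: 0, 1, ..., 1
The construction assigns one state to each remainder
Number of remainders = 2

2


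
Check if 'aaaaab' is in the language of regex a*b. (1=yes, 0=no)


Pattern: a*b
String: 'aaaaab'
Pattern requires: zero or more 'a's followed by exactly one 'b'
Found 5 leading 'a's
Remaining: 'b'
Remaining is exactly 'b' -> match
Result: 1

1


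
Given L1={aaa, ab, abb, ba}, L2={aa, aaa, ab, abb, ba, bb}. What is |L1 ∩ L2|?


L1 = {aaa, ab, abb, ba}
L2 = {aa, aaa, ab, abb, ba, bb}
Checking each string in L1 against L2:
  'aaa': in L2? Yes
  'ab': in L2? Yes
  'abb': in L2? Yes
  'ba': in L2? Yes
Intersection = {aaa, ab, abb, ba}
|L1 ∩ L2| = 4

4


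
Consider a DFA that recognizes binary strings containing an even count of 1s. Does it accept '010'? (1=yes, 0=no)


DFA has 2 states: q_even (start, accept=yes) and q_odd
Processing string '010' character by character:
  Position 0: read '0', 1-count=0 -> q_even (no change)
  Position 1: read '1', 1-count=1 -> q_odd
  Position 2: read '0', 1-count=1 -> q_odd (no change)
Final state: q_odd, total 1s = 1 (odd); the DFA requires an even count -> reject

0


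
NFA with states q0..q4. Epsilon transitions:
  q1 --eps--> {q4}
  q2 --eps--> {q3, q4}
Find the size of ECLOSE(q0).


Starting from q0
Initialize closure = {q0}
q0 has no outgoing epsilon transitions -> nothing to add
Final closure: {q0}
Size = 1

1


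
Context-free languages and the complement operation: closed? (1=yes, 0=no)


CFL closure properties:
  Closed under: union, concatenation, Kleene star
  NOT closed under: intersection, complement
Operation 'complement' is in not-closed list -> No (not closed)

0


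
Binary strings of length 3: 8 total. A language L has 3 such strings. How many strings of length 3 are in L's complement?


Alphabet: {0,1}
String length: 3
Total strings of length 3 = 2^3 = 8
Strings in L = 3
Complement = total - |L|
= 8 - 3
= 5

5


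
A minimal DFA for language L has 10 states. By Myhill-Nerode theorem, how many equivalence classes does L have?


Myhill-Nerode theorem:
Number of equivalence classes = number of states in minimal DFA
Minimal DFA states = 10
Therefore equivalence classes = 10

10


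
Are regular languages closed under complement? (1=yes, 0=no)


Regular languages are closed under:
- Union (DFA product construction)
- Intersection (DFA product construction)
- Complement (swap accept/reject states)
- Concatenation (NFA construction)
- Kleene star (NFA construction)
complement is in this list
Therefore: closed

1


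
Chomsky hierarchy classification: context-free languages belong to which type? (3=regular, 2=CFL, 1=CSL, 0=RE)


Chomsky hierarchy levels:
  Type 3: Regular (DFA/NFA/regex)
  Type 2: Context-free (PDA)
  Type 1: Context-sensitive
  Type 0: Recursively enumerable (TM)
'context-free' corresponds to Type 2

2


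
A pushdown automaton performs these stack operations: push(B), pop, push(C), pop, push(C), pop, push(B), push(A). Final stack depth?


Tracing stack operations:
  push(B) -> stack = [B], depth=1
  pop -> removed B, stack = [], depth=0
  push(C) -> stack = [C], depth=1
  pop -> removed C, stack = [], depth=0
  push(C) -> stack = [C], depth=1
  pop -> removed C, stack = [], depth=0
  push(B) -> stack = [B], depth=1
  push(A) -> stack = [B,A], depth=2
Final depth = 2

2


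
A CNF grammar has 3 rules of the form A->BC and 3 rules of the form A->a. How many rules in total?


CNF allows two rule forms:
  A -> BC (binary): 3 rules
  A -> a (terminal): 3 rules
Total = 3 + 3 = 6

6


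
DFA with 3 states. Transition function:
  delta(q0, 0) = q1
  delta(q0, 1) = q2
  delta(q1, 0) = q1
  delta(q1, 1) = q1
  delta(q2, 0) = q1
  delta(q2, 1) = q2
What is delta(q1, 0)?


Looking up transition function:
delta(q1, 0) in the table
Row: q1, Column: 0
Result: q1

q1


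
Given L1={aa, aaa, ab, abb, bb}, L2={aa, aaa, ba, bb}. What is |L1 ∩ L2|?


L1 = {aa, aaa, ab, abb, bb}
L2 = {aa, aaa, ba, bb}
Checking each string in L1 against L2:
  'aa': in L2? Yes
  'aaa': in L2? Yes
  'ab': in L2? No
  'abb': in L2? No
  'bb': in L2? Yes
Intersection = {aa, aaa, bb}
|L1 ∩ L2| = 3

3


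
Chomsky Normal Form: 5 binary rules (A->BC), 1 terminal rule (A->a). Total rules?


CNF allows two rule forms:
  A -> BC (binary): 5 rules
  A -> a (terminal): 1 rule
Total = 5 + 1 = 6

6


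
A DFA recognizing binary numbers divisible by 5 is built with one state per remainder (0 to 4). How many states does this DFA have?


Divisibility by 5 is tracked via the remainder mod 5: 0, 1, ..., 4
The construction assigns one state to each remainder
Number of remainders = 5

5


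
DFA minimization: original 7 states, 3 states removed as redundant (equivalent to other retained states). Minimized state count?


Original DFA: 7 states
Redundant states removed: 3
Minimized states = original - removed
= 7 - 3
= 4

4


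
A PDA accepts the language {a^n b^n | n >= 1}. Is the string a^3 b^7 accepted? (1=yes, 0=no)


Language requires equal numbers of a's and b's
PDA pushes for each 'a', pops for each 'b'
Number of a's = 3
Number of b's = 7
3 != 7 -> Reject

0


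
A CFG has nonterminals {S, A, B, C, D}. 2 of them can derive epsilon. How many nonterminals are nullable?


Nonterminals: {S, A, B, C, D}
A nonterminal is nullable if it can derive epsilon
Counting nullable nonterminals: 2
Total nullable = 2

2


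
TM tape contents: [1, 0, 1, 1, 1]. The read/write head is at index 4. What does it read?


Tape: [1, 0, 1, 1, 1]
Positions: 0 1 2 3 4
Values:    1 0 1 1 1
Head at position 4
tape[4] = 1

1


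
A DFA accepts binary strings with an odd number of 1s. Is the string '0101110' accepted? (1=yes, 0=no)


DFA has 2 states: q_even (start, accept=no) and q_odd
Processing string '0101110' character by character:
  Position 0: read '0', 1-count=0 -> q_even (no change)
  Position 1: read '1', 1-count=1 -> q_odd
  Position 2: read '0', 1-count=1 -> q_odd (no change)
  Position 3: read '1', 1-count=2 -> q_even
  Position 4: read '1', 1-count=3 -> q_odd
  Position 5: read '1', 1-count=4 -> q_even
  Position 6: read '0', 1-count=4 -> q_even (no change)
Final state: q_even, total 1s = 4 (even); the DFA requires an odd count -> reject

0


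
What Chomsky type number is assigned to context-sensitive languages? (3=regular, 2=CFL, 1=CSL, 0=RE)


Chomsky hierarchy levels:
  Type 3: Regular (DFA/NFA/regex)
  Type 2: Context-free (PDA)
  Type 1: Context-sensitive
  Type 0: Recursively enumerable (TM)
'context-sensitive' corresponds to Type 1

1


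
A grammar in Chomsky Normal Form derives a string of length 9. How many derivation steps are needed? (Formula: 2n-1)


Chomsky Normal Form derivation:
String length n = 9
Each step either:
  - Splits a nonterminal into two (n-1 such steps)
  - Converts a nonterminal to terminal (n such steps)
Total = (n-1) + n = 2n - 1
= 2(9) - 1
= 18 - 1
= 17

17


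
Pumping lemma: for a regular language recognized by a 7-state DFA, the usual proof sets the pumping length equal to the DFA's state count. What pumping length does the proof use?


Pumping lemma for regular languages (standard proof):
Take p = |Q|, the number of DFA states.
Any string of length >= |Q| passes through |Q|+1 states while reading its first |Q| symbols,
so by pigeonhole some state repeats, giving the loop that can be pumped.
Here |Q| = 7
Therefore the proof uses p = 7

7


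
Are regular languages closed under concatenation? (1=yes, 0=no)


Regular languages are closed under all standard operations:
- Union: Yes (product construction)
- Intersection: Yes (product construction)
- Complement: Yes (swap accept/reject)
- Concatenation: Yes (NFA construction)
Operation: concatenation -> Closed

1


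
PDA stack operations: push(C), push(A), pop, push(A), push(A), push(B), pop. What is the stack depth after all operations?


Tracing stack operations:
  push(C) -> stack = [C], depth=1
  push(A) -> stack = [C,A], depth=2
  pop -> removed A, stack = [C], depth=1
  push(A) -> stack = [C,A], depth=2
  push(A) -> stack = [C,A,A], depth=3
  push(B) -> stack = [C,A,A,B], depth=4
  pop -> removed B, stack = [C,A,A], depth=3
Final depth = 3

3


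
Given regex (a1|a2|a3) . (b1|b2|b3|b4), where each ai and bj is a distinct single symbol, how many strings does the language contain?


First group: 3 alternatives
Second group: 4 alternatives
Concatenation: each choice from group 1 pairs with each from group 2
Total = 3 x 4 = 12

12


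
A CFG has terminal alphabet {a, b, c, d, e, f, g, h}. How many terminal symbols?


Terminal symbols: a, b, c, d, e, f, g, h
Counting each: a (#1), b (#2), c (#3), d (#4), e (#5), f (#6), g (#7), h (#8)
Total = 8

8


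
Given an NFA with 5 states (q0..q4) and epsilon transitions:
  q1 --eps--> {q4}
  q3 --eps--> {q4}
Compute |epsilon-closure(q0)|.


Starting from q0
Initialize closure = {q0}
q0 has no outgoing epsilon transitions -> nothing to add
Final closure: {q0}
Size = 1

1


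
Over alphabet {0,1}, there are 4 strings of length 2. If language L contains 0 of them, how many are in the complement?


Alphabet: {0,1}
String length: 2
Total strings of length 2 = 2^2 = 4
Strings in L = 0
Complement = total - |L|
= 4 - 0
= 4

4


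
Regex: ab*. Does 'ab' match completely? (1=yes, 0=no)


Pattern: ab*
String: 'ab'
Pattern requires: exactly one 'a' followed by zero or more 'b's
First char is 'a' -> OK
Rest 'b': all b's? Yes
Result: 1

1


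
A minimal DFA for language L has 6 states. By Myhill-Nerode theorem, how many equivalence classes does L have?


Myhill-Nerode theorem:
Number of equivalence classes = number of states in minimal DFA
Minimal DFA states = 6
Therefore equivalence classes = 6

6


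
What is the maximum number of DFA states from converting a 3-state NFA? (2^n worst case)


NFA has 3 states
Subset construction: each DFA state = subset of NFA states
Maximum subsets = 2^3
2^3 = 8

8


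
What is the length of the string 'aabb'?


String: 'aabb'
Counting characters:
  'a' appears 2 time(s)
  'b' appears 2 time(s)
Total length = 2 + 2 = 4

4


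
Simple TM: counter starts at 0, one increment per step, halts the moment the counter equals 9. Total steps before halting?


Counter starts at 0. Counting sequence:
  Step 1: counter = 1
  Step 2: counter = 2
  Step 3: counter = 3
  Step 4: counter = 4
  Step 5: counter = 5
  Step 6: counter = 6
  ...
  Step 9: counter = 9
Counter reached 9 -> halt
Total steps = 9

9


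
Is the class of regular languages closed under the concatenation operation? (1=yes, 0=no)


Regular languages are closed under:
- Union (DFA product construction)
- Intersection (DFA product construction)
- Complement (swap accept/reject states)
- Concatenation (NFA construction)
- Kleene star (NFA construction)
concatenation is in this list
Therefore: closed

1


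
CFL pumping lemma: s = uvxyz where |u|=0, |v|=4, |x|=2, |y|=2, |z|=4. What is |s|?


|s| = |u| + |v| + |x| + |y| + |z|
= 0 + 4 + 2 + 2 + 4
= 4 + 2 + 6
= 6 + 6
= 12

12


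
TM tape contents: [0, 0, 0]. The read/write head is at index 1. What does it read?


Tape: [0, 0, 0]
Positions: 0 1 2
Values:    0 0 0
Head at position 1
tape[1] = 0

0


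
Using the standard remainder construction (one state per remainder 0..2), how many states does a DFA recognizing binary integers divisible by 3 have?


Divisibility by 3 is tracked via the remainder mod 3: 0, 1, ..., 2
The construction assigns one state to each remainder
Number of remainders = 3

3


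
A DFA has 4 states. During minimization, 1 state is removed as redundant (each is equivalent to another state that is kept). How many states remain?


Original DFA: 4 states
Redundant states removed: 1
Minimized states = original - removed
= 4 - 1
= 3

3


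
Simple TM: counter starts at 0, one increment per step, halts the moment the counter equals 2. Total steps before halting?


Counter starts at 0. Counting sequence:
  Step 1: counter = 1
  Step 2: counter = 2
Counter reached 2 -> halt
Total steps = 2

2


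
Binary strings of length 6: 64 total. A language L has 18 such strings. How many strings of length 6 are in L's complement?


Alphabet: {0,1}
String length: 6
Total strings of length 6 = 2^6 = 64
Strings in L = 18
Complement = total - |L|
= 64 - 18
= 46

46


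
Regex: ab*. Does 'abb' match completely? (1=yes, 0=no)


Pattern: ab*
String: 'abb'
Pattern requires: exactly one 'a' followed by zero or more 'b's
First char is 'a' -> OK
Rest 'bb': all b's? Yes
Result: 1

1


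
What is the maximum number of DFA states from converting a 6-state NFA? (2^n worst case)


NFA has 6 states
Subset construction: each DFA state = subset of NFA states
Maximum subsets = 2^6
2^6 = 64

64


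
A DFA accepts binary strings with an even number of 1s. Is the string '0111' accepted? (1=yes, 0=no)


DFA has 2 states: q_even (start, accept=yes) and q_odd
Processing string '0111' character by character:
  Position 0: read '0', 1-count=0 -> q_even (no change)
  Position 1: read '1', 1-count=1 -> q_odd
  Position 2: read '1', 1-count=2 -> q_even
  Position 3: read '1', 1-count=3 -> q_odd
Final state: q_odd, total 1s = 3 (odd); the DFA requires an even count -> reject

0


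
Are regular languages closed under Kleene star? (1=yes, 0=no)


Regular languages are closed under:
- Union (DFA product construction)
- Intersection (DFA product construction)
- Complement (swap accept/reject states)
- Concatenation (NFA construction)
- Kleene star (NFA construction)
Kleene star is in this list
Therefore: closed

1


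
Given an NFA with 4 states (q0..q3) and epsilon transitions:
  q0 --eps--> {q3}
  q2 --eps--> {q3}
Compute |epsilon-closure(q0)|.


Starting from q0
Initialize closure = {q0}
Follow epsilon from q0 -> add q3
Final closure: {q0, q3}
Size = 2

2


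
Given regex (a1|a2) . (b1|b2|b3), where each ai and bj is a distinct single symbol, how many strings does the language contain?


First group: 2 alternatives
Second group: 3 alternatives
Concatenation: each choice from group 1 pairs with each from group 2
Total = 2 x 3 = 6

6


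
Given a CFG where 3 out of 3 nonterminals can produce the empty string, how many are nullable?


Nonterminals: {S, A, B}
A nonterminal is nullable if it can derive epsilon
Counting nullable nonterminals: 3
Total nullable = 3

3


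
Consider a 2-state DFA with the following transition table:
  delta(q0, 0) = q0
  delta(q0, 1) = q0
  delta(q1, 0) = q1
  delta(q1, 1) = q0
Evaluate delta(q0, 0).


Looking up transition function:
delta(q0, 0) in the table
Row: q0, Column: 0
Result: q0

q0


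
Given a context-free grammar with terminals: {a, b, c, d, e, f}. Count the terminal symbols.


Terminal symbols: a, b, c, d, e, f
Counting each: a (#1), b (#2), c (#3), d (#4), e (#5), f (#6)
Total = 6

6


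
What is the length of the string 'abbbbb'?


String: 'abbbbb'
Counting characters:
  'a' appears 1 time(s)
  'b' appears 5 time(s)
Total length = 1 + 5 = 6

6


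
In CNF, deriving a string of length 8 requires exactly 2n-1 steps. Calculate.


Chomsky Normal Form derivation:
String length n = 8
Each step either:
  - Splits a nonterminal into two (n-1 such steps)
  - Converts a nonterminal to terminal (n such steps)
Total = (n-1) + n = 2n - 1
= 2(8) - 1
= 16 - 1
= 15

15


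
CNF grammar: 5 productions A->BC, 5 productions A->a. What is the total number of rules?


CNF allows two rule forms:
  A -> BC (binary): 5 rules
  A -> a (terminal): 5 rules
Total = 5 + 5 = 10

10


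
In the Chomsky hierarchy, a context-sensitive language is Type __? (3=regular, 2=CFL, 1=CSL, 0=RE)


Chomsky hierarchy levels:
  Type 3: Regular (DFA/NFA/regex)
  Type 2: Context-free (PDA)
  Type 1: Context-sensitive
  Type 0: Recursively enumerable (TM)
'context-sensitive' corresponds to Type 1

1


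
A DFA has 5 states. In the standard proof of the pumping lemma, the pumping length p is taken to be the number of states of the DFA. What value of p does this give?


Pumping lemma for regular languages (standard proof):
Take p = |Q|, the number of DFA states.
Any string of length >= |Q| passes through |Q|+1 states while reading its first |Q| symbols,
so by pigeonhole some state repeats, giving the loop that can be pumped.
Here |Q| = 5
Therefore the proof uses p = 5

5


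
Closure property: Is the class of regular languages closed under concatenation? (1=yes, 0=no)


Regular languages are closed under all standard operations:
- Union: Yes (product construction)
- Intersection: Yes (product construction)
- Complement: Yes (swap accept/reject)
- Concatenation: Yes (NFA construction)
Operation: concatenation -> Closed

1


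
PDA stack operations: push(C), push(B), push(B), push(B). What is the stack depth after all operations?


Tracing stack operations:
  push(C) -> stack = [C], depth=1
  push(B) -> stack = [C,B], depth=2
  push(B) -> stack = [C,B,B], depth=3
  push(B) -> stack = [C,B,B,B], depth=4
Final depth = 4

4


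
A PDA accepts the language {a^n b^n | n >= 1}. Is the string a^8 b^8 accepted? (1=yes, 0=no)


Language requires equal numbers of a's and b's
PDA pushes for each 'a', pops for each 'b'
Number of a's = 8
Number of b's = 8
8 == 8 -> Accept

1


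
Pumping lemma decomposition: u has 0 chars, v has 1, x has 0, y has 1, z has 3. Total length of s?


|s| = |u| + |v| + |x| + |y| + |z|
= 0 + 1 + 0 + 1 + 3
= 1 + 0 + 4
= 1 + 4
= 5

5


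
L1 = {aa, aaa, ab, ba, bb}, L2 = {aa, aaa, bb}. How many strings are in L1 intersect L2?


L1 = {aa, aaa, ab, ba, bb}
L2 = {aa, aaa, bb}
Checking each string in L1 against L2:
  'aa': in L2? Yes
  'aaa': in L2? Yes
  'ab': in L2? No
  'ba': in L2? No
  'bb': in L2? Yes
Intersection = {aa, aaa, bb}
|L1 ∩ L2| = 3

3
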